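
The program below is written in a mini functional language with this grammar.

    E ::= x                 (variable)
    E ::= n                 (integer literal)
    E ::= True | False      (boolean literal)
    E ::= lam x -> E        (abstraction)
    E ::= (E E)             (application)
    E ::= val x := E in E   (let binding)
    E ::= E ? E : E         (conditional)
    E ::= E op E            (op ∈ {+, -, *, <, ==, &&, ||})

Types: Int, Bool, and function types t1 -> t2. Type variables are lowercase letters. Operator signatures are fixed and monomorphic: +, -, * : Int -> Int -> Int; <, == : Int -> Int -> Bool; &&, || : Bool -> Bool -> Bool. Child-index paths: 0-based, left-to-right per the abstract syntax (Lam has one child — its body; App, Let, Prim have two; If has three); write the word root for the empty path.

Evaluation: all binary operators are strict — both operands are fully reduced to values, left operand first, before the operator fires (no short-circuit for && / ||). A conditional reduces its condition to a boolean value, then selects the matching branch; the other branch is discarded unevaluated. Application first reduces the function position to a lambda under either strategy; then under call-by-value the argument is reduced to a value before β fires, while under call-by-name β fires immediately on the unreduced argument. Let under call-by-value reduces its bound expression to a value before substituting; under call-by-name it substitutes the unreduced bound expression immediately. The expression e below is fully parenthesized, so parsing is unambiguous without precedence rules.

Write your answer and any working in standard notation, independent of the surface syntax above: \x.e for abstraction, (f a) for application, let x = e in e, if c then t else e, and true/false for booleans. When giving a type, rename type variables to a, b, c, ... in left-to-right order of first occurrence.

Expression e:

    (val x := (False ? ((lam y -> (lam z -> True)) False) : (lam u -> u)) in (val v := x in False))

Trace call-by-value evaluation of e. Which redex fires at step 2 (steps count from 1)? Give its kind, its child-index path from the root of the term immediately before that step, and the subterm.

Derivation:
step 0: (let x = (if false then ((\y.(\z.true)) false) else (\u.u)) in (let v = x in false))
step 1: [if@0] (let x = (\u.u) in (let v = x in false))
step 2: [let@root] (let v = (\u.u) in false)

Answer: let at root : (let x = (\u.u) in (let v = x in false))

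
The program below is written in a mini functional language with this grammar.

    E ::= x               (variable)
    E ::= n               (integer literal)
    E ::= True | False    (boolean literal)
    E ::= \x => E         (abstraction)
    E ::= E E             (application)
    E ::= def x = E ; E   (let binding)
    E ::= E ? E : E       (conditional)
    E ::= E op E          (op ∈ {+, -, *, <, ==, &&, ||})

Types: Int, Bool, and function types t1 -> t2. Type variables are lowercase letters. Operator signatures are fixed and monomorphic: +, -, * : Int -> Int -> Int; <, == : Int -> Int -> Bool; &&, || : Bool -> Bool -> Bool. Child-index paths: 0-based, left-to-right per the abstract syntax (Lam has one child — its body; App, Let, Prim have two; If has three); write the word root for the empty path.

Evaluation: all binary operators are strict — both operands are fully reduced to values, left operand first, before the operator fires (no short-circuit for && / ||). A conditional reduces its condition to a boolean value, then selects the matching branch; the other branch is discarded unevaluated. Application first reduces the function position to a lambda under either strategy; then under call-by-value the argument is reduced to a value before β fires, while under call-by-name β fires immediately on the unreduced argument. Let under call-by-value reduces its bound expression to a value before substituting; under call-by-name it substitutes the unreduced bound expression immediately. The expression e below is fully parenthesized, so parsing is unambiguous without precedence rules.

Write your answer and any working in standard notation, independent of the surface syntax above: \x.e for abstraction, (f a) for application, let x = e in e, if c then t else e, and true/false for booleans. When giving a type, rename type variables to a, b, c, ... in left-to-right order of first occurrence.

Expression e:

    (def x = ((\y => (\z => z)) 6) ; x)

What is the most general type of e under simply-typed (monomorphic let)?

Derivation:
z : b
\z._ : b -> b
\y._ : a -> b -> b
  unify a -> b -> b ~ Int -> c
  unify a ~ Int
  unify b -> b ~ c
_ _ : b -> b
let x : b -> b
x : b -> b

Answer: a -> a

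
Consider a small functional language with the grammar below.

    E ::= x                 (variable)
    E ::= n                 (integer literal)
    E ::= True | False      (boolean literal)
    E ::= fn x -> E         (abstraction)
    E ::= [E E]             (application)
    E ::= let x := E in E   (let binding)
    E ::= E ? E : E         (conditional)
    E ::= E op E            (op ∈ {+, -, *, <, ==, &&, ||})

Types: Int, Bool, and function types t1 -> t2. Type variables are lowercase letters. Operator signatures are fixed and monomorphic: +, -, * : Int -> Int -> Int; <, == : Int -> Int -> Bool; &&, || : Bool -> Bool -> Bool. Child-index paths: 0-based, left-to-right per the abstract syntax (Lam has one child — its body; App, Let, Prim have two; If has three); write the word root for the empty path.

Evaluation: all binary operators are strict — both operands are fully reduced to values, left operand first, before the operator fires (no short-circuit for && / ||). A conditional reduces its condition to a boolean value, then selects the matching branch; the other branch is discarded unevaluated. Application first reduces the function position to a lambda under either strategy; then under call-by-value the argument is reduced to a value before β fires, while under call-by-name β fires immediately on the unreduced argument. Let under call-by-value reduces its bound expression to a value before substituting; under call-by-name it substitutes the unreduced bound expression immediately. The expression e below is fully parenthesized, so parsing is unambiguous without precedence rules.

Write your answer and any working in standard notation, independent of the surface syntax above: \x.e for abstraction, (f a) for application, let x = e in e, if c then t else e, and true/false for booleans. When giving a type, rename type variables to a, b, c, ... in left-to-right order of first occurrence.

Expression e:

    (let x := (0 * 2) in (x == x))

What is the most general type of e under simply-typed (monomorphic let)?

Answer: Bool

Derivation:
  unify Int ~ Int
  unify Int ~ Int
let x : Int
x : Int
  unify Int ~ Int
x : Int
  unify Int ~ Int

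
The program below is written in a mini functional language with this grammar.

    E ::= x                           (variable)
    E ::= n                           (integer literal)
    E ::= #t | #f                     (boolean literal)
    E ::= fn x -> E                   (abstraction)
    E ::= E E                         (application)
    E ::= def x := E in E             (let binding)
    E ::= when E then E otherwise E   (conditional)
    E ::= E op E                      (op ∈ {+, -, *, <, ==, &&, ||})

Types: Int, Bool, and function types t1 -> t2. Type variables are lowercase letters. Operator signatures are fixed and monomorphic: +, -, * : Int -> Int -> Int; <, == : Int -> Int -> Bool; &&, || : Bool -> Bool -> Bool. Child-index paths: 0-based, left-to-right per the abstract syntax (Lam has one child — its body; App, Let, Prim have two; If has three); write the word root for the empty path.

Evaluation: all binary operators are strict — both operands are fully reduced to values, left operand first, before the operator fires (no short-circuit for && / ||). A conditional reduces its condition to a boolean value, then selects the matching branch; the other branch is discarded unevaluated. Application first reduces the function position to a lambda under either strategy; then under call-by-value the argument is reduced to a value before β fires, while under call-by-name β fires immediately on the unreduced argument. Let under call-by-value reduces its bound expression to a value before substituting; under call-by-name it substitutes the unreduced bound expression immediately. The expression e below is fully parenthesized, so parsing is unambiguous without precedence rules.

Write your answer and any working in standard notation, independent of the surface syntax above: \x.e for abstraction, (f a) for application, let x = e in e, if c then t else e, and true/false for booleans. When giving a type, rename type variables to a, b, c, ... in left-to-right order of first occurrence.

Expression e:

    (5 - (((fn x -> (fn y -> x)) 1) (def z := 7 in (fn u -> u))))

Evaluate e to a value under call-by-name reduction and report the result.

Derivation:
step 0: (5 - (((\x.(\y.x)) 1) (let z = 7 in (\u.u))))
step 1: [beta@1.0] (5 - ((\y.1) (let z = 7 in (\u.u))))
step 2: [beta@1] (5 - 1)
step 3: [delta@root] 4

Answer: 4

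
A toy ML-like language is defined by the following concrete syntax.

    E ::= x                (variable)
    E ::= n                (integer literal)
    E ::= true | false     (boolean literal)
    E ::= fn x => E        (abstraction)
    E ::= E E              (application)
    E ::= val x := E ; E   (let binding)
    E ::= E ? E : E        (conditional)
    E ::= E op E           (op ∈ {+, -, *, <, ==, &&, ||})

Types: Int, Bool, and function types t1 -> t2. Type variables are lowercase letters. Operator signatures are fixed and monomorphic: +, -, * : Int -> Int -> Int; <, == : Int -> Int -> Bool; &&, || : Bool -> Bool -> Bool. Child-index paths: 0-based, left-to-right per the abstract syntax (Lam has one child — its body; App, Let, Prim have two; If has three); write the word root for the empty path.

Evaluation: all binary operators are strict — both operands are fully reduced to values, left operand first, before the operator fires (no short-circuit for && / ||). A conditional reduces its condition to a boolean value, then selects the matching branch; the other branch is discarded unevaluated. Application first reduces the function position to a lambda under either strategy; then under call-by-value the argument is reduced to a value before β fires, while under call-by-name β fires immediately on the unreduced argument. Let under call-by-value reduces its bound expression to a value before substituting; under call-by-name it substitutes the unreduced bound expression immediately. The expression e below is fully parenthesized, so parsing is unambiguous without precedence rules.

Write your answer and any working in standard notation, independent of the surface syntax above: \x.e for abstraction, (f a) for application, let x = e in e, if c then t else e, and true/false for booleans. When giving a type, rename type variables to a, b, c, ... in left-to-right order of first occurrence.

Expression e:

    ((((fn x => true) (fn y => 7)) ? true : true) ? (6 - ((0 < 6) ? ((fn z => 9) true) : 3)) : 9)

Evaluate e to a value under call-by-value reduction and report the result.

Trace:
step 0: (if (if ((\x.true) (\y.7)) then true else true) then (6 - (if (0 < 6) then ((\z.9) true) else 3)) else 9)
step 1: [beta@0.0] (if (if true then true else true) then (6 - (if (0 < 6) then ((\z.9) true) else 3)) else 9)
step 2: [if@0] (if true then (6 - (if (0 < 6) then ((\z.9) true) else 3)) else 9)
step 3: [if@root] (6 - (if (0 < 6) then ((\z.9) true) else 3))
step 4: [delta@1.0] (6 - (if true then ((\z.9) true) else 3))
step 5: [if@1] (6 - ((\z.9) true))
step 6: [beta@1] (6 - 9)
step 7: [delta@root] -3

Answer: -3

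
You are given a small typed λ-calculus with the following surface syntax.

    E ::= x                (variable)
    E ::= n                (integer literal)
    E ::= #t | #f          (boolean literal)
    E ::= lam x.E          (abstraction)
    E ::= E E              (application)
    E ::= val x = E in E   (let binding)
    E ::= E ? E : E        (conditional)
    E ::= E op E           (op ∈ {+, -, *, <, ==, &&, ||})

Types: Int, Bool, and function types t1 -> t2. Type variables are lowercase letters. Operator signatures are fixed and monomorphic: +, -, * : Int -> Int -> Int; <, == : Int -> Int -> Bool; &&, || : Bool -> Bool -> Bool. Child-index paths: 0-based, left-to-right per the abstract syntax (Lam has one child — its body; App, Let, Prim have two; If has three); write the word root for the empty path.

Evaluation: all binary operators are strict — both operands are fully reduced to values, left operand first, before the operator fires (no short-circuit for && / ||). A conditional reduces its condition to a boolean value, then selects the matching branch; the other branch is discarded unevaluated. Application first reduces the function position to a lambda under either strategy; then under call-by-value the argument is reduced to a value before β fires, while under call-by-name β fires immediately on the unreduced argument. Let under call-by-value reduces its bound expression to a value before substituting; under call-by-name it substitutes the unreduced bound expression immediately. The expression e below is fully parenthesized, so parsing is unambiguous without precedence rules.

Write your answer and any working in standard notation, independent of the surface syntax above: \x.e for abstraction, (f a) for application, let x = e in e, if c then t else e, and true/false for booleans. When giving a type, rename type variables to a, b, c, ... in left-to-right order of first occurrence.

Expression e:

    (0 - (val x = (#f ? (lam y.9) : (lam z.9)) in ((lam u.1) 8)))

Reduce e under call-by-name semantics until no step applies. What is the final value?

Working:
step 0: (0 - (let x = (if false then (\y.9) else (\z.9)) in ((\u.1) 8)))
step 1: [let@1] (0 - ((\u.1) 8))
step 2: [beta@1] (0 - 1)
step 3: [delta@root] -1

Answer: -1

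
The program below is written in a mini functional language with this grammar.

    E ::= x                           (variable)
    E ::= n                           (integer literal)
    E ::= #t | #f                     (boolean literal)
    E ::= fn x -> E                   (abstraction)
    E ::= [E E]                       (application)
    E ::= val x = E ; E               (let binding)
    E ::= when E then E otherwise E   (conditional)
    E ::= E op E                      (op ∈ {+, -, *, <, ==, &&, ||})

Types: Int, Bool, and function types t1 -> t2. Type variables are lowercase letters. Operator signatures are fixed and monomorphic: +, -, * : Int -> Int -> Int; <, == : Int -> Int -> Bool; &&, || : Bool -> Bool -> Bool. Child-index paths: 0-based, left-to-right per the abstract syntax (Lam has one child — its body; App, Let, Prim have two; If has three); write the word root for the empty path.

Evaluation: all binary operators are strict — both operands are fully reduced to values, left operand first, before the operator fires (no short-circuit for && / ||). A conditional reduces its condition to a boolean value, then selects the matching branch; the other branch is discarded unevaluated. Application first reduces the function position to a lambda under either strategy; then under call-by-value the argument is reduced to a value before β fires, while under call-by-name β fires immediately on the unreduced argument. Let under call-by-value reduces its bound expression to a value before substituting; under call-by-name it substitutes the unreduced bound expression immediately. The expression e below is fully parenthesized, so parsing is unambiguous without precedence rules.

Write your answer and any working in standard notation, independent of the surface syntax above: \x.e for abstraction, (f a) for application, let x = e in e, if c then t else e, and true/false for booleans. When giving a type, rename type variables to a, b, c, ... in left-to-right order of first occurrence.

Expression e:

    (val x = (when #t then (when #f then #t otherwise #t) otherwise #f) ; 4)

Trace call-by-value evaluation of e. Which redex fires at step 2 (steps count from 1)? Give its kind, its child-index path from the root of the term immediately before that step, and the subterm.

Derivation:
step 0: (let x = (if true then (if false then true else true) else false) in 4)
step 1: [if@0] (let x = (if false then true else true) in 4)
step 2: [if@0] (let x = true in 4)

Answer: if at 0 : (if false then true else true)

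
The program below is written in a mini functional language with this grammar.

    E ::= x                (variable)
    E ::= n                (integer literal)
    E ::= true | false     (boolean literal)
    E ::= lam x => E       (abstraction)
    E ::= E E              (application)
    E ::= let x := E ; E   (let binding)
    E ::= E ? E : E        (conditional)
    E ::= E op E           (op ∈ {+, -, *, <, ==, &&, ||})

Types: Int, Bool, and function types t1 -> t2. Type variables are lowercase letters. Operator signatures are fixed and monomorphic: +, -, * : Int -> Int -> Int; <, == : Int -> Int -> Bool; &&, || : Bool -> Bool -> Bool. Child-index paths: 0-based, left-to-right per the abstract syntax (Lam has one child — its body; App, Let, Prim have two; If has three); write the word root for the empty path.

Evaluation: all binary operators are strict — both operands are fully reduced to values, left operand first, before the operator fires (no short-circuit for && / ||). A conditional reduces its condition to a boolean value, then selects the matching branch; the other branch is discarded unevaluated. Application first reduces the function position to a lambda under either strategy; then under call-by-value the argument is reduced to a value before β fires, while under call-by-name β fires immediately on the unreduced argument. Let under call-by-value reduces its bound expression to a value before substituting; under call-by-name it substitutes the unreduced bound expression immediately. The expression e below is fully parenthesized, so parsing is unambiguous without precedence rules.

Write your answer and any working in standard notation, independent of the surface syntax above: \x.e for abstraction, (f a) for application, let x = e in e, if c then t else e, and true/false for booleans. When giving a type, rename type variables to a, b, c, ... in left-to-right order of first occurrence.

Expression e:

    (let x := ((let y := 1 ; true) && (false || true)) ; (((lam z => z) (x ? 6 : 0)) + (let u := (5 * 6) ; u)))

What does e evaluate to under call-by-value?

Trace:
step 0: (let x = ((let y = 1 in true) && (false || true)) in (((\z.z) (if x then 6 else 0)) + (let u = (5 * 6) in u)))
step 1: [let@0.0] (let x = (true && (false || true)) in (((\z.z) (if x then 6 else 0)) + (let u = (5 * 6) in u)))
step 2: [delta@0.1] (let x = (true && true) in (((\z.z) (if x then 6 else 0)) + (let u = (5 * 6) in u)))
step 3: [delta@0] (let x = true in (((\z.z) (if x then 6 else 0)) + (let u = (5 * 6) in u)))
step 4: [let@root] (((\z.z) (if true then 6 else 0)) + (let u = (5 * 6) in u))
step 5: [if@0.1] (((\z.z) 6) + (let u = (5 * 6) in u))
step 6: [beta@0] (6 + (let u = (5 * 6) in u))
step 7: [delta@1.0] (6 + (let u = 30 in u))
step 8: [let@1] (6 + 30)
step 9: [delta@root] 36

Answer: 36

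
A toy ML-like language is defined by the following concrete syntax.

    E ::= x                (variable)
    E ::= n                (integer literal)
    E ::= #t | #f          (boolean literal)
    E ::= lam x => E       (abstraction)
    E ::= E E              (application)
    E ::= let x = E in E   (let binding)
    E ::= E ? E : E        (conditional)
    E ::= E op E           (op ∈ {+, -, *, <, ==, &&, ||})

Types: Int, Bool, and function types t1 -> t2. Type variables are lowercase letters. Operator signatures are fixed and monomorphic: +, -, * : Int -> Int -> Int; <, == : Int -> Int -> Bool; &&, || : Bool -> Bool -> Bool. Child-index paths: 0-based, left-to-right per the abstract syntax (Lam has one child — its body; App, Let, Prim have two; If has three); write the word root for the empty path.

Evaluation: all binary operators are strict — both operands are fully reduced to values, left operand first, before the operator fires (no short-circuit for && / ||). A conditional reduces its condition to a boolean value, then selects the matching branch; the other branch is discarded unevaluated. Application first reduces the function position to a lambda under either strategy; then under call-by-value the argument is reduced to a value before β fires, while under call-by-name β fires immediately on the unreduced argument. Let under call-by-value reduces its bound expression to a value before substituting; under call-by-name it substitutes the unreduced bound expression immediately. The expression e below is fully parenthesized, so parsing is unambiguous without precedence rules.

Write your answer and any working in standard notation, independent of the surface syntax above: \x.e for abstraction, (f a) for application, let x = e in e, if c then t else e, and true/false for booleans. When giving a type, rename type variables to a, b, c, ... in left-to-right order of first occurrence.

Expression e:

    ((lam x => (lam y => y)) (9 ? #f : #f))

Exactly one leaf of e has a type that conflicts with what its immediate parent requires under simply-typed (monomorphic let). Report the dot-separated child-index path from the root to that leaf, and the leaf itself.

Trace:
y : b
\y._ : b -> b
\x._ : a -> b -> b
  unify Int ~ Bool
  FAIL: mismatch Int ~ Bool

Answer: 1.0 : 9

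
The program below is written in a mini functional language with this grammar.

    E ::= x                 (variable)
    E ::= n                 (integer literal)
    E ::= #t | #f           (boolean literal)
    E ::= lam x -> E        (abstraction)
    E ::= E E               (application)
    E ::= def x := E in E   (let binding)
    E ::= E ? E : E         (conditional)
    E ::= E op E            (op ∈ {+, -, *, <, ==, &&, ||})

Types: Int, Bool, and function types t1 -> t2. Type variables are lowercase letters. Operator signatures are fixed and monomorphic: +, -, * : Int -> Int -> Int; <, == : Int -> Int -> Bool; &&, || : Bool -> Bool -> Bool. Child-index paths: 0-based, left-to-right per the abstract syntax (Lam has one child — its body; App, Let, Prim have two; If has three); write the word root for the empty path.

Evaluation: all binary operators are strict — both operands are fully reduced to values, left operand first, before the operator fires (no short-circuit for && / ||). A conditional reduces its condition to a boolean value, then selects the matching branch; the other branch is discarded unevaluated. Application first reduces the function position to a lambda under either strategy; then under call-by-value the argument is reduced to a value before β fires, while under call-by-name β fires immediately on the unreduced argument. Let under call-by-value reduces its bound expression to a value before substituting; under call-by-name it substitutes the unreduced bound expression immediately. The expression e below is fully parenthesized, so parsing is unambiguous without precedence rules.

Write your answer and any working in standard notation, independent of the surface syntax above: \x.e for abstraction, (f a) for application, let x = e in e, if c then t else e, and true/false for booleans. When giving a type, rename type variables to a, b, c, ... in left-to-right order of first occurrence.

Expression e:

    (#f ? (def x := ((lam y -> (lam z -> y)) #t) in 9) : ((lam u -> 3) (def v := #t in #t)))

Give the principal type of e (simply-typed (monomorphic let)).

Answer: Int

Derivation:
  unify Bool ~ Bool
y : a
\z._ : b -> a
\y._ : a -> b -> a
  unify a -> b -> a ~ Bool -> c
  unify a ~ Bool
  unify b -> Bool ~ c
_ _ : b -> Bool
let x : b -> Bool
\u._ : d -> Int
let v : Bool
  unify d -> Int ~ Bool -> e
  unify d ~ Bool
  unify Int ~ e
_ _ : Int
  unify Int ~ Int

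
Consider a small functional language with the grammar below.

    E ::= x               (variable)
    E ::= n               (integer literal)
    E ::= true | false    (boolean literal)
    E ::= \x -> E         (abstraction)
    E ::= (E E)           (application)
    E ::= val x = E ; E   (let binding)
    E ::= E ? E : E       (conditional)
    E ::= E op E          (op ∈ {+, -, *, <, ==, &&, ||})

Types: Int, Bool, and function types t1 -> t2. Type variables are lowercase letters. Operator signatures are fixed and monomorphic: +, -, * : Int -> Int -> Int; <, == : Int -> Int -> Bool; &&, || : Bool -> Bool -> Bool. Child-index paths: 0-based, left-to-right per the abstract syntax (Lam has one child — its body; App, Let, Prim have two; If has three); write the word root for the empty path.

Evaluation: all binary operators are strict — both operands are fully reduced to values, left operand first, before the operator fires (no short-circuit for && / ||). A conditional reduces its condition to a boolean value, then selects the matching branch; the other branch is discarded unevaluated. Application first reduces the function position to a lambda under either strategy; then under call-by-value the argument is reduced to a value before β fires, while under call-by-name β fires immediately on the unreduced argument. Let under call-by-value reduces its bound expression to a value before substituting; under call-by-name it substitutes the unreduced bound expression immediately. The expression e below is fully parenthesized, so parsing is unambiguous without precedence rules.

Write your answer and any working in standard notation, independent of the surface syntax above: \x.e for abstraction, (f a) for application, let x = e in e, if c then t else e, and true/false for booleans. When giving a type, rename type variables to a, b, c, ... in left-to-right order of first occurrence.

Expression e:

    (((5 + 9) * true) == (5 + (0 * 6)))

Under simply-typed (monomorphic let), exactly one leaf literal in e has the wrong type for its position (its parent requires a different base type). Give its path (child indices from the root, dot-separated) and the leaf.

Answer: 0.1 : true

Working:
  unify Int ~ Int
  unify Int ~ Int
  unify Int ~ Int
  unify Bool ~ Int
  FAIL: mismatch Bool ~ Int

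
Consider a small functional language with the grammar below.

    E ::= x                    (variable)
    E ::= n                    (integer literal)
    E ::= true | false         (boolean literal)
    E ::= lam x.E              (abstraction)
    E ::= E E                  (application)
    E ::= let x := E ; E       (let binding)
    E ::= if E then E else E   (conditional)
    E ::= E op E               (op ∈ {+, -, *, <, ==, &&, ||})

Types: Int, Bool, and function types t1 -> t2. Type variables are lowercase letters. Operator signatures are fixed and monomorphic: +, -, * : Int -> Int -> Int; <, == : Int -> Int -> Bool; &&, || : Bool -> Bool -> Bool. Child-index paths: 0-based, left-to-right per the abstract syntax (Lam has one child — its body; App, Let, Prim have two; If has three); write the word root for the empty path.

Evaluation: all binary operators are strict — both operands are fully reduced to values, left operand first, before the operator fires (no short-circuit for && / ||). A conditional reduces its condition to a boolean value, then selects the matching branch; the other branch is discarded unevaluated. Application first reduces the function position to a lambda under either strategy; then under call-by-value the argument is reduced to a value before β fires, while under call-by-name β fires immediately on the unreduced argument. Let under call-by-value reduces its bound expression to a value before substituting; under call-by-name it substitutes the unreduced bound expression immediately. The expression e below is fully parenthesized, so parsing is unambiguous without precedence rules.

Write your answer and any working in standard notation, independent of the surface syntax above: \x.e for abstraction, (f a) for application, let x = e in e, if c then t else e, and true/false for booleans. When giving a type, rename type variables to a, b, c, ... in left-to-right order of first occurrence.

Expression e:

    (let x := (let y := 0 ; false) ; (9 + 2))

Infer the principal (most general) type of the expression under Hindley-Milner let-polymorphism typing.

Trace:
let y : Int
let x : Bool
  unify Int ~ Int
  unify Int ~ Int

Answer: Int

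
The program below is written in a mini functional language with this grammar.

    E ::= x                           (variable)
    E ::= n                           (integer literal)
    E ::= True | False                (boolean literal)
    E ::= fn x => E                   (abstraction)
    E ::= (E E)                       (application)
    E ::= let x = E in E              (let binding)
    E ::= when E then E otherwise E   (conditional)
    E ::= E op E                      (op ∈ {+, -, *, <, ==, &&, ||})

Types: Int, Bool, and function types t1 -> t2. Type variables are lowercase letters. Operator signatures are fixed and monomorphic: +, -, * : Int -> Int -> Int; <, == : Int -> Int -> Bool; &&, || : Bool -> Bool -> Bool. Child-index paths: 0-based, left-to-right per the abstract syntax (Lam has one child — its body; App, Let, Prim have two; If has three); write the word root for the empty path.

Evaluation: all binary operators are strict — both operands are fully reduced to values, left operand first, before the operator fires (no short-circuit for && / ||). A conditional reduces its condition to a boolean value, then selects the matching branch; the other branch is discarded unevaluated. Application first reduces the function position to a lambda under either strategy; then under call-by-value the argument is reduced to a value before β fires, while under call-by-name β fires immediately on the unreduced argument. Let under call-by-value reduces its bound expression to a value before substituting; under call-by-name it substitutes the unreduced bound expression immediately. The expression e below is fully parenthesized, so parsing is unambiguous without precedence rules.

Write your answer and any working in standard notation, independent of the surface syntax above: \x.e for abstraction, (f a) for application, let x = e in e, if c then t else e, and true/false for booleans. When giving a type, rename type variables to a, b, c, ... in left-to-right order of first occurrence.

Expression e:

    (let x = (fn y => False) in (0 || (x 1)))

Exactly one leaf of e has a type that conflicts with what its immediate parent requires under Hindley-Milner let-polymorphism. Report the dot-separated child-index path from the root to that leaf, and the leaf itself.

Answer: 1.0 : 0

Derivation:
\y._ : a -> Bool
let x : forall. a -> Bool
  unify Int ~ Bool
  FAIL: mismatch Int ~ Bool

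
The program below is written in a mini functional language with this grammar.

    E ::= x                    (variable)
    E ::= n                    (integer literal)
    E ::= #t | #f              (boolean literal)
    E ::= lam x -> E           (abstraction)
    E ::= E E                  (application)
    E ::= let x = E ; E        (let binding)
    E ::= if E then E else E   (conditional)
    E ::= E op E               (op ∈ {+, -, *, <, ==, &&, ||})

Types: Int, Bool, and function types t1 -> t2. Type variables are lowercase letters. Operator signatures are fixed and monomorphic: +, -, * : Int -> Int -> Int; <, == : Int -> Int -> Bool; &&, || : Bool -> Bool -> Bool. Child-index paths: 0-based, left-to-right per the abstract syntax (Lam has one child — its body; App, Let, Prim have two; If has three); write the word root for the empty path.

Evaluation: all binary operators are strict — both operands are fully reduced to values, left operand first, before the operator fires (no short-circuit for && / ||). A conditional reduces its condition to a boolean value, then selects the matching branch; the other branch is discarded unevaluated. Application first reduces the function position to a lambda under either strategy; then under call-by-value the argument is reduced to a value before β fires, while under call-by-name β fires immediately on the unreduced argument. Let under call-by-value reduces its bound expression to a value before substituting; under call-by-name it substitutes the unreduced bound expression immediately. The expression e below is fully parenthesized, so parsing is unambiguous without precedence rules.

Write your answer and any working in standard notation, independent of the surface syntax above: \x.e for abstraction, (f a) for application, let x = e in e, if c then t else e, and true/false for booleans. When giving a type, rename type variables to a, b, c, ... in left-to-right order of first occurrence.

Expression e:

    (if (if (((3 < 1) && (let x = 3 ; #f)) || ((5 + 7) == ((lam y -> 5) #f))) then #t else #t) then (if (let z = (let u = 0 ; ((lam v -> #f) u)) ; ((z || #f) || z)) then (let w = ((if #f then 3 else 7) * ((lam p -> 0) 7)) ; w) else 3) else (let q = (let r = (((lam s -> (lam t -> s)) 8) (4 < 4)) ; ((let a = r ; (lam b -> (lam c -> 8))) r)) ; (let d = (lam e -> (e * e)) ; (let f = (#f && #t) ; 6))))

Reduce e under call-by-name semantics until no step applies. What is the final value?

Answer: 3

Derivation:
step 0: (if (if (((3 < 1) && (let x = 3 in false)) || ((5 + 7) == ((\y.5) false))) then true else true) then (if (let z = (let u = 0 in ((\v.false) u)) in ((z || false) || z)) then (let w = ((if false then 3 else 7) * ((\p.0) 7)) in w) else 3) else (let q = (let r = (((\s.(\t.s)) 8) (4 < 4)) in ((let a = r in (\b.(\c.8))) r)) in (let d = (\e.(e * e)) in (let f = (false && true) in 6))))
step 1: [delta@0.0.0.0] (if (if ((false && (let x = 3 in false)) || ((5 + 7) == ((\y.5) false))) then true else true) then (if (let z = (let u = 0 in ((\v.false) u)) in ((z || false) || z)) then (let w = ((if false then 3 else 7) * ((\p.0) 7)) in w) else 3) else (let q = (let r = (((\s.(\t.s)) 8) (4 < 4)) in ((let a = r in (\b.(\c.8))) r)) in (let d = (\e.(e * e)) in (let f = (false && true) in 6))))
step 2: [let@0.0.0.1] (if (if ((false && false) || ((5 + 7) == ((\y.5) false))) then true else true) then (if (let z = (let u = 0 in ((\v.false) u)) in ((z || false) || z)) then (let w = ((if false then 3 else 7) * ((\p.0) 7)) in w) else 3) else (let q = (let r = (((\s.(\t.s)) 8) (4 < 4)) in ((let a = r in (\b.(\c.8))) r)) in (let d = (\e.(e * e)) in (let f = (false && true) in 6))))
step 3: [delta@0.0.0] (if (if (false || ((5 + 7) == ((\y.5) false))) then true else true) then (if (let z = (let u = 0 in ((\v.false) u)) in ((z || false) || z)) then (let w = ((if false then 3 else 7) * ((\p.0) 7)) in w) else 3) else (let q = (let r = (((\s.(\t.s)) 8) (4 < 4)) in ((let a = r in (\b.(\c.8))) r)) in (let d = (\e.(e * e)) in (let f = (false && true) in 6))))
step 4: [delta@0.0.1.0] (if (if (false || (12 == ((\y.5) false))) then true else true) then (if (let z = (let u = 0 in ((\v.false) u)) in ((z || false) || z)) then (let w = ((if false then 3 else 7) * ((\p.0) 7)) in w) else 3) else (let q = (let r = (((\s.(\t.s)) 8) (4 < 4)) in ((let a = r in (\b.(\c.8))) r)) in (let d = (\e.(e * e)) in (let f = (false && true) in 6))))
step 5: [beta@0.0.1.1] (if (if (false || (12 == 5)) then true else true) then (if (let z = (let u = 0 in ((\v.false) u)) in ((z || false) || z)) then (let w = ((if false then 3 else 7) * ((\p.0) 7)) in w) else 3) else (let q = (let r = (((\s.(\t.s)) 8) (4 < 4)) in ((let a = r in (\b.(\c.8))) r)) in (let d = (\e.(e * e)) in (let f = (false && true) in 6))))
step 6: [delta@0.0.1] (if (if (false || false) then true else true) then (if (let z = (let u = 0 in ((\v.false) u)) in ((z || false) || z)) then (let w = ((if false then 3 else 7) * ((\p.0) 7)) in w) else 3) else (let q = (let r = (((\s.(\t.s)) 8) (4 < 4)) in ((let a = r in (\b.(\c.8))) r)) in (let d = (\e.(e * e)) in (let f = (false && true) in 6))))
step 7: [delta@0.0] (if (if false then true else true) then (if (let z = (let u = 0 in ((\v.false) u)) in ((z || false) || z)) then (let w = ((if false then 3 else 7) * ((\p.0) 7)) in w) else 3) else (let q = (let r = (((\s.(\t.s)) 8) (4 < 4)) in ((let a = r in (\b.(\c.8))) r)) in (let d = (\e.(e * e)) in (let f = (false && true) in 6))))
step 8: [if@0] (if true then (if (let z = (let u = 0 in ((\v.false) u)) in ((z || false) || z)) then (let w = ((if false then 3 else 7) * ((\p.0) 7)) in w) else 3) else (let q = (let r = (((\s.(\t.s)) 8) (4 < 4)) in ((let a = r in (\b.(\c.8))) r)) in (let d = (\e.(e * e)) in (let f = (false && true) in 6))))
step 9: [if@root] (if (let z = (let u = 0 in ((\v.false) u)) in ((z || false) || z)) then (let w = ((if false then 3 else 7) * ((\p.0) 7)) in w) else 3)
step 10: [let@0] (if (((let u = 0 in ((\v.false) u)) || false) || (let u = 0 in ((\v.false) u))) then (let w = ((if false then 3 else 7) * ((\p.0) 7)) in w) else 3)
step 11: [let@0.0.0] (if ((((\v.false) 0) || false) || (let u = 0 in ((\v.false) u))) then (let w = ((if false then 3 else 7) * ((\p.0) 7)) in w) else 3)
step 12: [beta@0.0.0] (if ((false || false) || (let u = 0 in ((\v.false) u))) then (let w = ((if false then 3 else 7) * ((\p.0) 7)) in w) else 3)
step 13: [delta@0.0] (if (false || (let u = 0 in ((\v.false) u))) then (let w = ((if false then 3 else 7) * ((\p.0) 7)) in w) else 3)
step 14: [let@0.1] (if (false || ((\v.false) 0)) then (let w = ((if false then 3 else 7) * ((\p.0) 7)) in w) else 3)
step 15: [beta@0.1] (if (false || false) then (let w = ((if false then 3 else 7) * ((\p.0) 7)) in w) else 3)
step 16: [delta@0] (if false then (let w = ((if false then 3 else 7) * ((\p.0) 7)) in w) else 3)
step 17: [if@root] 3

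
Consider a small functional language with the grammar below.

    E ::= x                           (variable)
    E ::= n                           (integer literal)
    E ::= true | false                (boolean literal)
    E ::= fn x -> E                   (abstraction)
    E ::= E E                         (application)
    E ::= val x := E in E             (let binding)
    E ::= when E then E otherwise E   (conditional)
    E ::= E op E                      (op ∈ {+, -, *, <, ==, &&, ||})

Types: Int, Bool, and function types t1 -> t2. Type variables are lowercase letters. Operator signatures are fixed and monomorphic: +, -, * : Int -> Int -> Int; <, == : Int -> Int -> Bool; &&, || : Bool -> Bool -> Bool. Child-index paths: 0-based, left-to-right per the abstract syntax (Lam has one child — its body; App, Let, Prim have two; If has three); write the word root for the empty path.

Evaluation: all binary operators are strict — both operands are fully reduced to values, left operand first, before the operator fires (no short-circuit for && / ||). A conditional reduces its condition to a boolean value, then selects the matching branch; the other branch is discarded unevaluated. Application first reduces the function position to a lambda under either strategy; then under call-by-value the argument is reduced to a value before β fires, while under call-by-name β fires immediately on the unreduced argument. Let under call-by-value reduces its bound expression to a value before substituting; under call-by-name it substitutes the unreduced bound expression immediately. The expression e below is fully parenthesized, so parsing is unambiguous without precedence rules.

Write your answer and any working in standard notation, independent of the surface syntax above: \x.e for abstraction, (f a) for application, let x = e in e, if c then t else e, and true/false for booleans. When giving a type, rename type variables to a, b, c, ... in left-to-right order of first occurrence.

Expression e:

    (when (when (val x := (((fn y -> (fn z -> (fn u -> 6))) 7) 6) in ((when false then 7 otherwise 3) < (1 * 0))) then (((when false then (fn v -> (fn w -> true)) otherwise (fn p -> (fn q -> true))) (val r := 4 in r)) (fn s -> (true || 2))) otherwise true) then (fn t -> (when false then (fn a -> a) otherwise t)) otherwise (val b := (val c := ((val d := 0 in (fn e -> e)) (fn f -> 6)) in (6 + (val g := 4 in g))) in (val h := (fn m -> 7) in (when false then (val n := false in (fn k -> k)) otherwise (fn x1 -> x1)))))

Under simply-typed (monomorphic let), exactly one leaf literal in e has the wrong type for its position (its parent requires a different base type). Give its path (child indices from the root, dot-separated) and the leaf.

Trace:
\u._ : c -> Int
\z._ : b -> c -> Int
\y._ : a -> b -> c -> Int
  unify a -> b -> c -> Int ~ Int -> d
  unify a ~ Int
  unify b -> c -> Int ~ d
_ _ : b -> c -> Int
  unify b -> c -> Int ~ Int -> e
  unify b ~ Int
  unify c -> Int ~ e
_ _ : c -> Int
let x : c -> Int
  unify Bool ~ Bool
  unify Int ~ Int
  unify Int ~ Int
  unify Int ~ Int
  unify Int ~ Int
  unify Int ~ Int
  unify Bool ~ Bool
  unify Bool ~ Bool
\w._ : g -> Bool
\v._ : f -> g -> Bool
\q._ : i -> Bool
\p._ : h -> i -> Bool
  unify f -> g -> Bool ~ h -> i -> Bool
  unify f ~ h
  unify g -> Bool ~ i -> Bool
  unify g ~ i
  unify Bool ~ Bool
let r : Int
r : Int
  unify h -> i -> Bool ~ Int -> j
  unify h ~ Int
  unify i -> Bool ~ j
_ _ : i -> Bool
  unify Bool ~ Bool
  unify Int ~ Bool
  FAIL: mismatch Int ~ Bool

Answer: 0.1.1.0.1 : 2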